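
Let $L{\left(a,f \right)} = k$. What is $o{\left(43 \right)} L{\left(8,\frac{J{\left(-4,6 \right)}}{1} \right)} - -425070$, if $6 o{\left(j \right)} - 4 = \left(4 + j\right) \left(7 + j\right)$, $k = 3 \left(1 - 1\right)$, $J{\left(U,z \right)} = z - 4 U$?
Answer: $425070$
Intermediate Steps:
$k = 0$ ($k = 3 \cdot 0 = 0$)
$L{\left(a,f \right)} = 0$
$o{\left(j \right)} = \frac{2}{3} + \frac{\left(4 + j\right) \left(7 + j\right)}{6}$
$o{\left(43 \right)} L{\left(8,\frac{J{\left(-4,6 \right)}}{1} \right)} - -425070 = \left(\frac{16}{3} + \frac{43^{2}}{6} + \frac{11}{6} \cdot 43\right) 0 - -425070 = \left(\frac{16}{3} + \frac{1}{6} \cdot 1849 + \frac{473}{6}\right) 0 + 425070 = \left(\frac{16}{3} + \frac{1849}{6} + \frac{473}{6}\right) 0 + 425070 = \frac{1177}{3} \cdot 0 + 425070 = 0 + 425070 = 425070$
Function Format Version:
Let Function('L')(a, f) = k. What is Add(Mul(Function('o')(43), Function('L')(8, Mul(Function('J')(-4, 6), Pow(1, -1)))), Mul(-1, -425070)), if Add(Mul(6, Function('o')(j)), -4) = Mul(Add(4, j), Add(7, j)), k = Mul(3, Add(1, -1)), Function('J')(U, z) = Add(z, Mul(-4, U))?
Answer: 425070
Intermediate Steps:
k = 0 (k = Mul(3, 0) = 0)
Function('L')(a, f) = 0
Function('o')(j) = Add(Rational(2, 3), Mul(Rational(1, 6), Add(4, j), Add(7, j))) (Function('o')(j) = Add(Rational(2, 3), Mul(Rational(1, 6), Mul(Add(4, j), Add(7, j)))) = Add(Rational(2, 3), Mul(Rational(1, 6), Add(4, j), Add(7, j))))
Add(Mul(Function('o')(43), Function('L')(8, Mul(Function('J')(-4, 6), Pow(1, -1)))), Mul(-1, -425070)) = Add(Mul(Add(Rational(16, 3), Mul(Rational(1, 6), Pow(43, 2)), Mul(Rational(11, 6), 43)), 0), Mul(-1, -425070)) = Add(Mul(Add(Rational(16, 3), Mul(Rational(1, 6), 1849), Rational(473, 6)), 0), 425070) = Add(Mul(Add(Rational(16, 3), Rational(1849, 6), Rational(473, 6)), 0), 425070) = Add(Mul(Rational(1177, 3), 0), 425070) = Add(0, 425070) = 425070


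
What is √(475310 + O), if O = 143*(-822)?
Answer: 2*√89441 ≈ 598.13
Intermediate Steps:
O = -117546
√(475310 + O) = √(475310 - 117546) = √357764 = 2*√89441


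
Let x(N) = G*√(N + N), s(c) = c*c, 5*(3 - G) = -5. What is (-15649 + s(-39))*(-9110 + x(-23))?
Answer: 128706080 - 56512*I*√46 ≈ 1.2871e+8 - 3.8328e+5*I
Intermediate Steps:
G = 4 (G = 3 - ⅕*(-5) = 3 + 1 = 4)
s(c) = c²
x(N) = 4*√2*√N (x(N) = 4*√(N + N) = 4*√(2*N) = 4*(√2*√N) = 4*√2*√N)
(-15649 + s(-39))*(-9110 + x(-23)) = (-15649 + (-39)²)*(-9110 + 4*√2*√(-23)) = (-15649 + 1521)*(-9110 + 4*√2*(I*√23)) = -14128*(-9110 + 4*I*√46) = 128706080 - 56512*I*√46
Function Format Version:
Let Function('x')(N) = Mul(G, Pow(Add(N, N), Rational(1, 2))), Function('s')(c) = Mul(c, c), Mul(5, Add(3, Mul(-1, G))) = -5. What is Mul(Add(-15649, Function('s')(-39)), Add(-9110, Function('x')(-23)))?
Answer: Add(128706080, Mul(-56512, I, Pow(46, Rational(1, 2)))) ≈ Add(1.2871e+8, Mul(-3.8328e+5, I))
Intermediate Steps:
G = 4 (G = Add(3, Mul(Rational(-1, 5), -5)) = Add(3, 1) = 4)
Function('s')(c) = Pow(c, 2)
Function('x')(N) = Mul(4, Pow(2, Rational(1, 2)), Pow(N, Rational(1, 2))) (Function('x')(N) = Mul(4, Pow(Add(N, N), Rational(1, 2))) = Mul(4, Pow(Mul(2, N), Rational(1, 2))) = Mul(4, Mul(Pow(2, Rational(1, 2)), Pow(N, Rational(1, 2)))) = Mul(4, Pow(2, Rational(1, 2)), Pow(N, Rational(1, 2))))
Mul(Add(-15649, Function('s')(-39)), Add(-9110, Function('x')(-23))) = Mul(Add(-15649, Pow(-39, 2)), Add(-9110, Mul(4, Pow(2, Rational(1, 2)), Pow(-23, Rational(1, 2))))) = Mul(Add(-15649, 1521), Add(-9110, Mul(4, Pow(2, Rational(1, 2)), Mul(I, Pow(23, Rational(1, 2)))))) = Mul(-14128, Add(-9110, Mul(4, I, Pow(46, Rational(1, 2))))) = Add(128706080, Mul(-56512, I, Pow(46, Rational(1, 2))))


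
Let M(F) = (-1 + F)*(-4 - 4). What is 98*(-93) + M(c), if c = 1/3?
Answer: -27326/3 ≈ -9108.7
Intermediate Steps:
c = 1/3 ≈ 0.33333
M(F) = 8 - 8*F (M(F) = (-1 + F)*(-8) = 8 - 8*F)
98*(-93) + M(c) = 98*(-93) + (8 - 8*1/3) = -9114 + (8 - 8/3) = -9114 + 16/3 = -27326/3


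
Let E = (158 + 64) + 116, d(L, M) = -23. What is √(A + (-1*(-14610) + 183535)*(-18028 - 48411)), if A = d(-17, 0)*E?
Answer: I*√13164563429 ≈ 1.1474e+5*I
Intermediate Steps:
E = 338 (E = 222 + 116 = 338)
A = -7774 (A = -23*338 = -7774)
√(A + (-1*(-14610) + 183535)*(-18028 - 48411)) = √(-7774 + (-1*(-14610) + 183535)*(-18028 - 48411)) = √(-7774 + (14610 + 183535)*(-66439)) = √(-7774 + 198145*(-66439)) = √(-7774 - 13164555655) = √(-13164563429) = I*√13164563429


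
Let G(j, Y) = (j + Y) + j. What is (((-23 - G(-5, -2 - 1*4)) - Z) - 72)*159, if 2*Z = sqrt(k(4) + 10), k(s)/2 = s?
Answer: -12561 - 477*sqrt(2)/2 ≈ -12898.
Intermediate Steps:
G(j, Y) = Y + 2*j (G(j, Y) = (Y + j) + j = Y + 2*j)
k(s) = 2*s
Z = 3*sqrt(2)/2 (Z = sqrt(2*4 + 10)/2 = sqrt(8 + 10)/2 = sqrt(18)/2 = (3*sqrt(2))/2 = 3*sqrt(2)/2 ≈ 2.1213)
(((-23 - G(-5, -2 - 1*4)) - Z) - 72)*159 = (((-23 - ((-2 - 1*4) + 2*(-5))) - 3*sqrt(2)/2) - 72)*159 = (((-23 - ((-2 - 4) - 10)) - 3*sqrt(2)/2) - 72)*159 = (((-23 - (-6 - 10)) - 3*sqrt(2)/2) - 72)*159 = (((-23 - 1*(-16)) - 3*sqrt(2)/2) - 72)*159 = (((-23 + 16) - 3*sqrt(2)/2) - 72)*159 = ((-7 - 3*sqrt(2)/2) - 72)*159 = (-79 - 3*sqrt(2)/2)*159 = -12561 - 477*sqrt(2)/2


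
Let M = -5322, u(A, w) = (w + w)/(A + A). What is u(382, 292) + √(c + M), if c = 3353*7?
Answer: 146/191 + √18149 ≈ 135.48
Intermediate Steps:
u(A, w) = w/A (u(A, w) = (2*w)/((2*A)) = (2*w)*(1/(2*A)) = w/A)
c = 23471
u(382, 292) + √(c + M) = 292/382 + √(23471 - 5322) = 292*(1/382) + √18149 = 146/191 + √18149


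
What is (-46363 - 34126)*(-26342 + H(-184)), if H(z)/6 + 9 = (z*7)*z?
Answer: -112326906884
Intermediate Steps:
H(z) = -54 + 42*z² (H(z) = -54 + 6*((z*7)*z) = -54 + 6*((7*z)*z) = -54 + 6*(7*z²) = -54 + 42*z²)
(-46363 - 34126)*(-26342 + H(-184)) = (-46363 - 34126)*(-26342 + (-54 + 42*(-184)²)) = -80489*(-26342 + (-54 + 42*33856)) = -80489*(-26342 + (-54 + 1421952)) = -80489*(-26342 + 1421898) = -80489*1395556 = -112326906884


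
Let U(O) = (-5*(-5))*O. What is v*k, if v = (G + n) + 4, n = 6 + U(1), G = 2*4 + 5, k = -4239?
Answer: -203472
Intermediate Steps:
U(O) = 25*O
G = 13 (G = 8 + 5 = 13)
n = 31 (n = 6 + 25*1 = 6 + 25 = 31)
v = 48 (v = (13 + 31) + 4 = 44 + 4 = 48)
v*k = 48*(-4239) = -203472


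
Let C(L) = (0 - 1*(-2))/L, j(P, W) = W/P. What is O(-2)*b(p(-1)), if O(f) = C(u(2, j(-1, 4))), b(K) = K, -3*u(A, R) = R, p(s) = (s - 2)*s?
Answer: 9/2 ≈ 4.5000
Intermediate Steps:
p(s) = s*(-2 + s) (p(s) = (-2 + s)*s = s*(-2 + s))
u(A, R) = -R/3
C(L) = 2/L (C(L) = (0 + 2)/L = 2/L)
O(f) = 3/2 (O(f) = 2/((-4/(3*(-1)))) = 2/((-4*(-1)/3)) = 2/((-⅓*(-4))) = 2/(4/3) = 2*(¾) = 3/2)
O(-2)*b(p(-1)) = 3*(-(-2 - 1))/2 = 3*(-1*(-3))/2 = (3/2)*3 = 9/2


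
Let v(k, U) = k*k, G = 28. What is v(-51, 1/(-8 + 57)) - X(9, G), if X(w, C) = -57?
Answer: 2658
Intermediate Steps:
v(k, U) = k²
v(-51, 1/(-8 + 57)) - X(9, G) = (-51)² - 1*(-57) = 2601 + 57 = 2658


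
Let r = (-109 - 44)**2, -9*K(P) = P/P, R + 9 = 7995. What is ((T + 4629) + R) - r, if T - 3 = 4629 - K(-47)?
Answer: -55457/9 ≈ -6161.9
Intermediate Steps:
R = 7986 (R = -9 + 7995 = 7986)
K(P) = -1/9 (K(P) = -P/(9*P) = -1/9*1 = -1/9)
T = 41689/9 (T = 3 + (4629 - 1*(-1/9)) = 3 + (4629 + 1/9) = 3 + 41662/9 = 41689/9 ≈ 4632.1)
r = 23409 (r = (-153)**2 = 23409)
((T + 4629) + R) - r = ((41689/9 + 4629) + 7986) - 1*23409 = (83350/9 + 7986) - 23409 = 155224/9 - 23409 = -55457/9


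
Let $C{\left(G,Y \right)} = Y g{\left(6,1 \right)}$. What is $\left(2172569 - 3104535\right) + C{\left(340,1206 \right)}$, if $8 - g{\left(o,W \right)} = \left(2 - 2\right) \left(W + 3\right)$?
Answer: $-922318$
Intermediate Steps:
$g{\left(o,W \right)} = 8$ ($g{\left(o,W \right)} = 8 - \left(2 - 2\right) \left(W + 3\right) = 8 - 0 \left(3 + W\right) = 8 - 0 = 8 + 0 = 8$)
$C{\left(G,Y \right)} = 8 Y$ ($C{\left(G,Y \right)} = Y 8 = 8 Y$)
$\left(2172569 - 3104535\right) + C{\left(340,1206 \right)} = \left(2172569 - 3104535\right) + 8 \cdot 1206 = -931966 + 9648 = -922318$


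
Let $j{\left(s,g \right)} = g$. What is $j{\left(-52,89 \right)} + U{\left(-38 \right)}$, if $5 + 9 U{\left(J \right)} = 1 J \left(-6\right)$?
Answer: $\frac{1024}{9} \approx 113.78$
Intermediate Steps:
$U{\left(J \right)} = - \frac{5}{9} - \frac{2 J}{3}$ ($U{\left(J \right)} = - \frac{5}{9} + \frac{1 J \left(-6\right)}{9} = - \frac{5}{9} + \frac{J \left(-6\right)}{9} = - \frac{5}{9} + \frac{\left(-6\right) J}{9} = - \frac{5}{9} - \frac{2 J}{3}$)
$j{\left(-52,89 \right)} + U{\left(-38 \right)} = 89 - - \frac{223}{9} = 89 + \left(- \frac{5}{9} + \frac{76}{3}\right) = 89 + \frac{223}{9} = \frac{1024}{9}$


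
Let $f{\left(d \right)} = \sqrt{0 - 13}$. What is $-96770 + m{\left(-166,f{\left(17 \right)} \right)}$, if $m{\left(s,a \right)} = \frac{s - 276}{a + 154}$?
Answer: $\frac{2 \left(- 48385 \sqrt{13} + 7451511 i\right)}{\sqrt{13} - 154 i} \approx -96773.0 + 0.067162 i$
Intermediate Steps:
$f{\left(d \right)} = i \sqrt{13}$ ($f{\left(d \right)} = \sqrt{-13} = i \sqrt{13}$)
$m{\left(s,a \right)} = \frac{-276 + s}{154 + a}$
$-96770 + m{\left(-166,f{\left(17 \right)} \right)} = -96770 + \frac{-276 - 166}{154 + i \sqrt{13}} = -96770 + \frac{1}{154 + i \sqrt{13}} \left(-442\right) = -96770 - \frac{442}{154 + i \sqrt{13}}$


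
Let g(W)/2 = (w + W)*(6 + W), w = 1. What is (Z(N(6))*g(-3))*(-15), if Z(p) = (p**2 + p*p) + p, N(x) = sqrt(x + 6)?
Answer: 4320 + 360*sqrt(3) ≈ 4943.5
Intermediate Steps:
g(W) = 2*(1 + W)*(6 + W) (g(W) = 2*((1 + W)*(6 + W)) = 2*(1 + W)*(6 + W))
N(x) = sqrt(6 + x)
Z(p) = p + 2*p**2 (Z(p) = (p**2 + p**2) + p = 2*p**2 + p = p + 2*p**2)
(Z(N(6))*g(-3))*(-15) = ((sqrt(6 + 6)*(1 + 2*sqrt(6 + 6)))*(12 + 2*(-3)**2 + 14*(-3)))*(-15) = ((sqrt(12)*(1 + 2*sqrt(12)))*(12 + 2*9 - 42))*(-15) = (((2*sqrt(3))*(1 + 2*(2*sqrt(3))))*(12 + 18 - 42))*(-15) = (((2*sqrt(3))*(1 + 4*sqrt(3)))*(-12))*(-15) = ((2*sqrt(3)*(1 + 4*sqrt(3)))*(-12))*(-15) = -24*sqrt(3)*(1 + 4*sqrt(3))*(-15) = 360*sqrt(3)*(1 + 4*sqrt(3))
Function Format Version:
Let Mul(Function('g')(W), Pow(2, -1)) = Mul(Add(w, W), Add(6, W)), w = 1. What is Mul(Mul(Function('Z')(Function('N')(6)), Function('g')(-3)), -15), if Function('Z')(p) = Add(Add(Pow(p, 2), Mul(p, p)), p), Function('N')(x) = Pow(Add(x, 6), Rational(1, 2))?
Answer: Add(4320, Mul(360, Pow(3, Rational(1, 2)))) ≈ 4943.5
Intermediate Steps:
Function('g')(W) = Mul(2, Add(1, W), Add(6, W)) (Function('g')(W) = Mul(2, Mul(Add(1, W), Add(6, W))) = Mul(2, Add(1, W), Add(6, W)))
Function('N')(x) = Pow(Add(6, x), Rational(1, 2))
Function('Z')(p) = Add(p, Mul(2, Pow(p, 2))) (Function('Z')(p) = Add(Add(Pow(p, 2), Pow(p, 2)), p) = Add(Mul(2, Pow(p, 2)), p) = Add(p, Mul(2, Pow(p, 2))))
Mul(Mul(Function('Z')(Function('N')(6)), Function('g')(-3)), -15) = Mul(Mul(Mul(Pow(Add(6, 6), Rational(1, 2)), Add(1, Mul(2, Pow(Add(6, 6), Rational(1, 2))))), Add(12, Mul(2, Pow(-3, 2)), Mul(14, -3))), -15) = Mul(Mul(Mul(Pow(12, Rational(1, 2)), Add(1, Mul(2, Pow(12, Rational(1, 2))))), Add(12, Mul(2, 9), -42)), -15) = Mul(Mul(Mul(Mul(2, Pow(3, Rational(1, 2))), Add(1, Mul(2, Mul(2, Pow(3, Rational(1, 2)))))), Add(12, 18, -42)), -15) = Mul(Mul(Mul(Mul(2, Pow(3, Rational(1, 2))), Add(1, Mul(4, Pow(3, Rational(1, 2))))), -12), -15) = Mul(Mul(Mul(2, Pow(3, Rational(1, 2)), Add(1, Mul(4, Pow(3, Rational(1, 2))))), -12), -15) = Mul(Mul(-24, Pow(3, Rational(1, 2)), Add(1, Mul(4, Pow(3, Rational(1, 2))))), -15) = Mul(360, Pow(3, Rational(1, 2)), Add(1, Mul(4, Pow(3, Rational(1, 2)))))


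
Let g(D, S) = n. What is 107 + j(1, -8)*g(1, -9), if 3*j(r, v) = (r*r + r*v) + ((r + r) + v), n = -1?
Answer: 334/3 ≈ 111.33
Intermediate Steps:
g(D, S) = -1
j(r, v) = v/3 + r²/3 + 2*r/3 + r*v/3 (j(r, v) = ((r*r + r*v) + ((r + r) + v))/3 = ((r² + r*v) + (2*r + v))/3 = ((r² + r*v) + (v + 2*r))/3 = (v + r² + 2*r + r*v)/3 = v/3 + r²/3 + 2*r/3 + r*v/3)
107 + j(1, -8)*g(1, -9) = 107 + ((⅓)*(-8) + (⅓)*1² + (⅔)*1 + (⅓)*1*(-8))*(-1) = 107 + (-8/3 + (⅓)*1 + ⅔ - 8/3)*(-1) = 107 + (-8/3 + ⅓ + ⅔ - 8/3)*(-1) = 107 - 13/3*(-1) = 107 + 13/3 = 334/3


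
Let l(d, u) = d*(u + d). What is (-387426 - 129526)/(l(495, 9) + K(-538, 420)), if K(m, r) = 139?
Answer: -516952/249619 ≈ -2.0710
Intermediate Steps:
l(d, u) = d*(d + u)
(-387426 - 129526)/(l(495, 9) + K(-538, 420)) = (-387426 - 129526)/(495*(495 + 9) + 139) = -516952/(495*504 + 139) = -516952/(249480 + 139) = -516952/249619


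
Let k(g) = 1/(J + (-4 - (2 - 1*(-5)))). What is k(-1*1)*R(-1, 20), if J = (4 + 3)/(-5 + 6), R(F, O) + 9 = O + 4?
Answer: -15/4 ≈ -3.7500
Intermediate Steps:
R(F, O) = -5 + O (R(F, O) = -9 + (O + 4) = -9 + (4 + O) = -5 + O)
J = 7 (J = 7/1 = 7*1 = 7)
k(g) = -¼ (k(g) = 1/(7 + (-4 - (2 - 1*(-5)))) = 1/(7 + (-4 - (2 + 5))) = 1/(7 + (-4 - 1*7)) = 1/(7 + (-4 - 7)) = 1/(7 - 11) = 1/(-4) = -¼)
k(-1*1)*R(-1, 20) = -(-5 + 20)/4 = -¼*15 = -15/4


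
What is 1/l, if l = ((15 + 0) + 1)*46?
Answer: 1/736 ≈ 0.0013587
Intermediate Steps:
l = 736 (l = (15 + 1)*46 = 16*46 = 736)
1/l = 1/736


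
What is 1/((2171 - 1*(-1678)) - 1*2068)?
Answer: 1/1781 ≈ 0.00056148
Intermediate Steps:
1/((2171 - 1*(-1678)) - 1*2068) = 1/((2171 + 1678) - 2068) = 1/(3849 - 2068) = 1/1781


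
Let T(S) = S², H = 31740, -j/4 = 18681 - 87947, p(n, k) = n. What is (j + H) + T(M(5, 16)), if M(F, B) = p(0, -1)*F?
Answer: 308804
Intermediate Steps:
j = 277064 (j = -4*(18681 - 87947) = -4*(-69266) = 277064)
M(F, B) = 0 (M(F, B) = 0*F = 0)
(j + H) + T(M(5, 16)) = (277064 + 31740) + 0² = 308804 + 0 = 308804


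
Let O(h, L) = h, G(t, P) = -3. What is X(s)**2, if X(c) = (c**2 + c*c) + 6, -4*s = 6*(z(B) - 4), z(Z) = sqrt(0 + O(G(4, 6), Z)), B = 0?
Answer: 1089/4 - 4644*I*sqrt(3) ≈ 272.25 - 8043.6*I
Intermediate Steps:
z(Z) = I*sqrt(3) (z(Z) = sqrt(0 - 3) = sqrt(-3) = I*sqrt(3))
s = 6 - 3*I*sqrt(3)/2 (s = -3*(I*sqrt(3) - 4)/2 = -3*(-4 + I*sqrt(3))/2 = -(-24 + 6*I*sqrt(3))/4 = 6 - 3*I*sqrt(3)/2 ≈ 6.0 - 2.5981*I)
X(c) = 6 + 2*c**2 (X(c) = (c**2 + c**2) + 6 = 2*c**2 + 6 = 6 + 2*c**2)
X(s)**2 = (6 + 2*(6 - 3*I*sqrt(3)/2)**2)**2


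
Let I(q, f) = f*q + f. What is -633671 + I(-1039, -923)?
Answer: 324403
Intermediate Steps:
I(q, f) = f + f*q
-633671 + I(-1039, -923) = -633671 - 923*(1 - 1039) = -633671 - 923*(-1038) = -633671 + 958074 = 324403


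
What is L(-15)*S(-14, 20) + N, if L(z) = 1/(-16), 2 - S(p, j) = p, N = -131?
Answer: -132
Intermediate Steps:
S(p, j) = 2 - p
L(z) = -1/16
L(-15)*S(-14, 20) + N = -(2 - 1*(-14))/16 - 131 = -(2 + 14)/16 - 131 = -1/16*16 - 131 = -1 - 131 = -132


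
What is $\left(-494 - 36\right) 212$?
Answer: $-112360$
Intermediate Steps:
$\left(-494 - 36\right) 212 = \left(-530\right) 212 = -112360$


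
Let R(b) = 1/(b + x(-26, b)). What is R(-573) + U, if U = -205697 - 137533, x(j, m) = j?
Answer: -205594771/599 ≈ -3.4323e+5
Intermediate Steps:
U = -343230
R(b) = 1/(-26 + b) (R(b) = 1/(b - 26) = 1/(-26 + b))
R(-573) + U = 1/(-26 - 573) - 343230 = 1/(-599) - 343230 = -1/599 - 343230 = -205594771/599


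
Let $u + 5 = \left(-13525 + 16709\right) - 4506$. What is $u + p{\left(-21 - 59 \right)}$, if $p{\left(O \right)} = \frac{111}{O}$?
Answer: $- \frac{106271}{80} \approx -1328.4$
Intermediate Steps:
$u = -1327$ ($u = -5 + \left(\left(-13525 + 16709\right) - 4506\right) = -5 + \left(3184 - 4506\right) = -5 - 1322 = -1327$)
$u + p{\left(-21 - 59 \right)} = -1327 + \frac{111}{-21 - 59} = -1327 + \frac{111}{-80} = -1327 + 111 \left(- \frac{1}{80}\right) = -1327 - \frac{111}{80} = - \frac{106271}{80}$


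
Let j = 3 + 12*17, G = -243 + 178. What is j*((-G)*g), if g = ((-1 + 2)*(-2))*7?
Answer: -188370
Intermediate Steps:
G = -65
g = -14 (g = (1*(-2))*7 = -2*7 = -14)
j = 207 (j = 3 + 204 = 207)
j*((-G)*g) = 207*(-1*(-65)*(-14)) = 207*(65*(-14)) = 207*(-910) = -188370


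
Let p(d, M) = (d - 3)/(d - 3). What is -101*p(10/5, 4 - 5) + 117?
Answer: 16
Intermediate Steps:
p(d, M) = 1 (p(d, M) = (-3 + d)/(-3 + d) = 1)
-101*p(10/5, 4 - 5) + 117 = -101*1 + 117 = -101 + 117 = 16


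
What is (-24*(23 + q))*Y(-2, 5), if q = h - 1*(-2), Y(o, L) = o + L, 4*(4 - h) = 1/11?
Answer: -22950/11 ≈ -2086.4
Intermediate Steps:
h = 175/44 (h = 4 - ¼/11 = 4 - ¼*1/11 = 4 - 1/44 = 175/44 ≈ 3.9773)
Y(o, L) = L + o
q = 263/44 (q = 175/44 - 1*(-2) = 175/44 + 2 = 263/44 ≈ 5.9773)
(-24*(23 + q))*Y(-2, 5) = (-24*(23 + 263/44))*(5 - 2) = -24*1275/44*3 = -7650/11*3 = -22950/11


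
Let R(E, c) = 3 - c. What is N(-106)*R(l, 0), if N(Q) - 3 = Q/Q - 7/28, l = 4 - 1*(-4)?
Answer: 45/4 ≈ 11.250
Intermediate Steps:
l = 8 (l = 4 + 4 = 8)
N(Q) = 15/4 (N(Q) = 3 + (Q/Q - 7/28) = 3 + (1 - 7*1/28) = 3 + (1 - 1/4) = 3 + 3/4 = 15/4)
N(-106)*R(l, 0) = 15*(3 - 1*0)/4 = 15*(3 + 0)/4 = (15/4)*3 = 45/4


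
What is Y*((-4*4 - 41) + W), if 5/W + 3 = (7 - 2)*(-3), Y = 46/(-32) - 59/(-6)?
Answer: -415493/864 ≈ -480.89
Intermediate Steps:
Y = 403/48 (Y = 46*(-1/32) - 59*(-⅙) = -23/16 + 59/6 = 403/48 ≈ 8.3958)
W = -5/18 (W = 5/(-3 + (7 - 2)*(-3)) = 5/(-3 + 5*(-3)) = 5/(-3 - 15) = 5/(-18) = 5*(-1/18) = -5/18 ≈ -0.27778)
Y*((-4*4 - 41) + W) = 403*((-4*4 - 41) - 5/18)/48 = 403*((-16 - 41) - 5/18)/48 = 403*(-57 - 5/18)/48 = (403/48)*(-1031/18) = -415493/864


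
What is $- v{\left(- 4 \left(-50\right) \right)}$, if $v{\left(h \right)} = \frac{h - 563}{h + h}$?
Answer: $\frac{363}{400} \approx 0.9075$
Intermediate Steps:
$v{\left(h \right)} = \frac{-563 + h}{2 h}$
$- v{\left(- 4 \left(-50\right) \right)} = - \frac{-563 - 4 \left(-50\right)}{2 \left(- 4 \left(-50\right)\right)} = - \frac{-563 - -200}{2 \left(\left(-1\right) \left(-200\right)\right)} = - \frac{-563 + 200}{2 \cdot 200} = - \frac{-363}{2 \cdot 200} = \left(-1\right) \left(- \frac{363}{400}\right) = \frac{363}{400}$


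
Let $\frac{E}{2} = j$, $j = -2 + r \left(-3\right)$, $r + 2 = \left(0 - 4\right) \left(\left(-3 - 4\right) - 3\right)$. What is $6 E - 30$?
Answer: $-1422$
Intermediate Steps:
$r = 38$ ($r = -2 + \left(0 - 4\right) \left(\left(-3 - 4\right) - 3\right) = -2 - 4 \left(-7 - 3\right) = -2 - -40 = -2 + 40 = 38$)
$j = -116$ ($j = -2 + 38 \left(-3\right) = -2 - 114 = -116$)
$E = -232$ ($E = 2 \left(-116\right) = -232$)
$6 E - 30 = 6 \left(-232\right) - 30 = -1392 - 30 = -1422$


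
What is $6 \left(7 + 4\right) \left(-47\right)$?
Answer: $-3102$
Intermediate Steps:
$6 \left(7 + 4\right) \left(-47\right) = 6 \cdot 11 \left(-47\right) = 66 \left(-47\right) = -3102$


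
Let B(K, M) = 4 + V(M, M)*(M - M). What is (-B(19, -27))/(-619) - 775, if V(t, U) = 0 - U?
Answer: -479721/619 ≈ -774.99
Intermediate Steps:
V(t, U) = -U
B(K, M) = 4 (B(K, M) = 4 + (-M)*(M - M) = 4 - M*0 = 4 + 0 = 4)
(-B(19, -27))/(-619) - 775 = (-1*4)/(-619) - 775 = -1/619*(-4) - 775 = 4/619 - 775 = -479721/619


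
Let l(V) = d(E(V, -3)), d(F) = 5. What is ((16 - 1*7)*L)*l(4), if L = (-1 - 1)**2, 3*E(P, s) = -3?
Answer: 180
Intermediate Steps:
E(P, s) = -1 (E(P, s) = (1/3)*(-3) = -1)
l(V) = 5
L = 4 (L = (-2)**2 = 4)
((16 - 1*7)*L)*l(4) = ((16 - 1*7)*4)*5 = ((16 - 7)*4)*5 = (9*4)*5 = 36*5 = 180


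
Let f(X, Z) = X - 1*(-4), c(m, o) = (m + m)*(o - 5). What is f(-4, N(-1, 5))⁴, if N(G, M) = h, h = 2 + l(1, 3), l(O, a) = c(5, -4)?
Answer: 0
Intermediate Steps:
c(m, o) = 2*m*(-5 + o) (c(m, o) = (2*m)*(-5 + o) = 2*m*(-5 + o))
l(O, a) = -90 (l(O, a) = 2*5*(-5 - 4) = 2*5*(-9) = -90)
h = -88 (h = 2 - 90 = -88)
N(G, M) = -88
f(X, Z) = 4 + X (f(X, Z) = X + 4 = 4 + X)
f(-4, N(-1, 5))⁴ = (4 - 4)⁴ = 0⁴ = 0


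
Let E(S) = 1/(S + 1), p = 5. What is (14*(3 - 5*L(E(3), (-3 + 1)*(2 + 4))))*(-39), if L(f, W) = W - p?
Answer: -48048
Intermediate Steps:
E(S) = 1/(1 + S)
L(f, W) = -5 + W (L(f, W) = W - 1*5 = W - 5 = -5 + W)
(14*(3 - 5*L(E(3), (-3 + 1)*(2 + 4))))*(-39) = (14*(3 - 5*(-5 + (-3 + 1)*(2 + 4))))*(-39) = (14*(3 - 5*(-5 - 2*6)))*(-39) = (14*(3 - 5*(-5 - 12)))*(-39) = (14*(3 - 5*(-17)))*(-39) = (14*(3 + 85))*(-39) = (14*88)*(-39) = 1232*(-39) = -48048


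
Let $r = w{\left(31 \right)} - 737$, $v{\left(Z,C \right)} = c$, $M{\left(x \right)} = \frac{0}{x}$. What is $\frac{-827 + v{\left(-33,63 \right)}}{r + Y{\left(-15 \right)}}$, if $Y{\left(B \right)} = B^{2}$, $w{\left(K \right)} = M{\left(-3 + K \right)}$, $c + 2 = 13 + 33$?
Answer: $\frac{783}{512} \approx 1.5293$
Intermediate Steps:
$c = 44$ ($c = -2 + \left(13 + 33\right) = -2 + 46 = 44$)
$M{\left(x \right)} = 0$
$w{\left(K \right)} = 0$
$v{\left(Z,C \right)} = 44$
$r = -737$ ($r = 0 - 737 = -737$)
$\frac{-827 + v{\left(-33,63 \right)}}{r + Y{\left(-15 \right)}} = \frac{-827 + 44}{-737 + \left(-15\right)^{2}} = - \frac{783}{-737 + 225} = - \frac{783}{-512} = \left(-783\right) \left(- \frac{1}{512}\right) = \frac{783}{512}$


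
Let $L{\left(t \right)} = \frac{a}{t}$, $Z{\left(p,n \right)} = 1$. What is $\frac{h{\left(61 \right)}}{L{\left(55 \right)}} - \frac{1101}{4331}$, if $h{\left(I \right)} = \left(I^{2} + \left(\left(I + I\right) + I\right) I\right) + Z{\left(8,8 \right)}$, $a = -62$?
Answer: $- \frac{3545749687}{268522} \approx -13205.0$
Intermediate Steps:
$L{\left(t \right)} = - \frac{62}{t}$
$h{\left(I \right)} = 1 + 4 I^{2}$ ($h{\left(I \right)} = \left(I^{2} + \left(\left(I + I\right) + I\right) I\right) + 1 = \left(I^{2} + \left(2 I + I\right) I\right) + 1 = \left(I^{2} + 3 I I\right) + 1 = \left(I^{2} + 3 I^{2}\right) + 1 = 4 I^{2} + 1 = 1 + 4 I^{2}$)
$\frac{h{\left(61 \right)}}{L{\left(55 \right)}} - \frac{1101}{4331} = \frac{1 + 4 \cdot 61^{2}}{\left(-62\right) \frac{1}{55}} - \frac{1101}{4331} = \frac{1 + 4 \cdot 3721}{\left(-62\right) \frac{1}{55}} - \frac{1101}{4331} = \frac{1 + 14884}{- \frac{62}{55}} - \frac{1101}{4331} = 14885 \left(- \frac{55}{62}\right) - \frac{1101}{4331} = - \frac{818675}{62} - \frac{1101}{4331} = - \frac{3545749687}{268522}$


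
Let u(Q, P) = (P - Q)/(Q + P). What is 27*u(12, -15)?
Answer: 243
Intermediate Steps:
u(Q, P) = (P - Q)/(P + Q)
27*u(12, -15) = 27*((-15 - 1*12)/(-15 + 12)) = 27*((-15 - 12)/(-3)) = 27*(-⅓*(-27)) = 27*9 = 243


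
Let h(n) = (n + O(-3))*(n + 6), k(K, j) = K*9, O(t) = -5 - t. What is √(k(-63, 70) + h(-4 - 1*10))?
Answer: I*√439 ≈ 20.952*I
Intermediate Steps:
k(K, j) = 9*K
h(n) = (-2 + n)*(6 + n) (h(n) = (n + (-5 - 1*(-3)))*(n + 6) = (n + (-5 + 3))*(6 + n) = (n - 2)*(6 + n) = (-2 + n)*(6 + n))
√(k(-63, 70) + h(-4 - 1*10)) = √(9*(-63) + (-12 + (-4 - 1*10)² + 4*(-4 - 1*10))) = √(-567 + (-12 + (-4 - 10)² + 4*(-4 - 10))) = √(-567 + (-12 + (-14)² + 4*(-14))) = √(-567 + (-12 + 196 - 56)) = √(-567 + 128) = √(-439) = I*√439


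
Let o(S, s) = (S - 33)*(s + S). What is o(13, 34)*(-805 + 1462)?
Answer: -617580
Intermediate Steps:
o(S, s) = (-33 + S)*(S + s)
o(13, 34)*(-805 + 1462) = (13² - 33*13 - 33*34 + 13*34)*(-805 + 1462) = (169 - 429 - 1122 + 442)*657 = -940*657 = -617580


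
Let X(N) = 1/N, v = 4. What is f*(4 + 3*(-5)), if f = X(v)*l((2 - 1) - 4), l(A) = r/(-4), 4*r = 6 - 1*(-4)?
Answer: 55/32 ≈ 1.7188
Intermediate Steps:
r = 5/2 (r = (6 - 1*(-4))/4 = (6 + 4)/4 = (1/4)*10 = 5/2 ≈ 2.5000)
X(N) = 1/N
l(A) = -5/8 (l(A) = (5/2)/(-4) = (5/2)*(-1/4) = -5/8)
f = -5/32 (f = -5/8/4 = (1/4)*(-5/8) = -5/32 ≈ -0.15625)
f*(4 + 3*(-5)) = -5*(4 + 3*(-5))/32 = -5*(4 - 15)/32 = -5/32*(-11) = 55/32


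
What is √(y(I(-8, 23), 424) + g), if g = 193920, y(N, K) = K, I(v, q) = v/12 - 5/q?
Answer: 2*√48586 ≈ 440.84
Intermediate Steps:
I(v, q) = -5/q + v/12 (I(v, q) = v*(1/12) - 5/q = v/12 - 5/q = -5/q + v/12)
√(y(I(-8, 23), 424) + g) = √(424 + 193920) = √194344 = 2*√48586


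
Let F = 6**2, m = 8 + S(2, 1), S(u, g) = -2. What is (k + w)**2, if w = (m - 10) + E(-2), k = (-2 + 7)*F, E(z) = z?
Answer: 30276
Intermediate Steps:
m = 6 (m = 8 - 2 = 6)
F = 36
k = 180 (k = (-2 + 7)*36 = 5*36 = 180)
w = -6 (w = (6 - 10) - 2 = -4 - 2 = -6)
(k + w)**2 = (180 - 6)**2 = 174**2 = 30276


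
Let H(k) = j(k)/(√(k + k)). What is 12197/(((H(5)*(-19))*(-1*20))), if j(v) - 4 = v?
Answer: 12197*√10/3420 ≈ 11.278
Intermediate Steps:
j(v) = 4 + v
H(k) = √2*(4 + k)/(2*√k) (H(k) = (4 + k)/(√(k + k)) = (4 + k)/(√(2*k)) = (4 + k)/((√2*√k)) = (4 + k)*(√2/(2*√k)) = √2*(4 + k)/(2*√k))
12197/(((H(5)*(-19))*(-1*20))) = 12197/((((√2*(4 + 5)/(2*√5))*(-19))*(-1*20))) = 12197/(((((½)*√2*(√5/5)*9)*(-19))*(-20))) = 12197/((((9*√10/10)*(-19))*(-20))) = 12197/((-171*√10/10*(-20))) = 12197/((342*√10)) = 12197*(√10/3420) = 12197*√10/3420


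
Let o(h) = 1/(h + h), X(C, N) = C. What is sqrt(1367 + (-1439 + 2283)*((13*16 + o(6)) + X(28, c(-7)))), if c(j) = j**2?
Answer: 2*sqrt(451398)/3 ≈ 447.91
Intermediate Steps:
o(h) = 1/(2*h)
sqrt(1367 + (-1439 + 2283)*((13*16 + o(6)) + X(28, c(-7)))) = sqrt(1367 + (-1439 + 2283)*((13*16 + (1/2)/6) + 28)) = sqrt(1367 + 844*((208 + (1/2)*(1/6)) + 28)) = sqrt(1367 + 844*((208 + 1/12) + 28)) = sqrt(1367 + 844*(2497/12 + 28)) = sqrt(1367 + 844*(2833/12)) = sqrt(1367 + 597763/3) = sqrt(601864/3) = 2*sqrt(451398)/3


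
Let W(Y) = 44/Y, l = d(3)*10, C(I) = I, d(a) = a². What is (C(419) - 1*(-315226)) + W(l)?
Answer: 14204047/45 ≈ 3.1565e+5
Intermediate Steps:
l = 90 (l = 3²*10 = 9*10 = 90)
(C(419) - 1*(-315226)) + W(l) = (419 - 1*(-315226)) + 44/90 = (419 + 315226) + 44*(1/90) = 315645 + 22/45 = 14204047/45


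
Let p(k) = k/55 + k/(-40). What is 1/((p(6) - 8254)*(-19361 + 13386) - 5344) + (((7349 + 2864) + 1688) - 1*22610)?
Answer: -23235876513227/2169752219 ≈ -10709.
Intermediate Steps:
p(k) = -3*k/440 (p(k) = k*(1/55) + k*(-1/40) = k/55 - k/40 = -3*k/440)
1/((p(6) - 8254)*(-19361 + 13386) - 5344) + (((7349 + 2864) + 1688) - 1*22610) = 1/((-3/440*6 - 8254)*(-19361 + 13386) - 5344) + (((7349 + 2864) + 1688) - 1*22610) = 1/((-9/220 - 8254)*(-5975) - 5344) + ((10213 + 1688) - 22610) = 1/(-1815889/220*(-5975) - 5344) + (11901 - 22610) = 1/(2169987355/44 - 5344) - 10709 = 1/(2169752219/44) - 10709 = 44/2169752219 - 10709 = -23235876513227/2169752219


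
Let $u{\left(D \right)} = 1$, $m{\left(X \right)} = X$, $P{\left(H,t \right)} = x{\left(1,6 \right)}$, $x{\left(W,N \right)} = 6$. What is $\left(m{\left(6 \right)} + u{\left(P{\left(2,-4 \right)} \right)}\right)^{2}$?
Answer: $49$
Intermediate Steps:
$P{\left(H,t \right)} = 6$
$\left(m{\left(6 \right)} + u{\left(P{\left(2,-4 \right)} \right)}\right)^{2} = \left(6 + 1\right)^{2} = 7^{2} = 49$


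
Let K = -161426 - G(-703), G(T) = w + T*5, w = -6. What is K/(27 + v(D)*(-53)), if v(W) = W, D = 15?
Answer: 52635/256 ≈ 205.61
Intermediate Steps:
G(T) = -6 + 5*T (G(T) = -6 + T*5 = -6 + 5*T)
K = -157905 (K = -161426 - (-6 + 5*(-703)) = -161426 - (-6 - 3515) = -161426 - 1*(-3521) = -161426 + 3521 = -157905)
K/(27 + v(D)*(-53)) = -157905/(27 + 15*(-53)) = -157905/(27 - 795) = -157905/(-768) = -157905*(-1/768) = 52635/256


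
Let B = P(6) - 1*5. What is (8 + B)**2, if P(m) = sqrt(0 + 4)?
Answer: 25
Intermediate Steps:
P(m) = 2 (P(m) = sqrt(4) = 2)
B = -3 (B = 2 - 1*5 = 2 - 5 = -3)
(8 + B)**2 = (8 - 3)**2 = 5**2 = 25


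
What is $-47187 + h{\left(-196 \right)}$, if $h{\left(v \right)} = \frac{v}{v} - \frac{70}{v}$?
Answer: $- \frac{660599}{14} \approx -47186.0$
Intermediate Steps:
$h{\left(v \right)} = 1 - \frac{70}{v}$
$-47187 + h{\left(-196 \right)} = -47187 + \frac{-70 - 196}{-196} = -47187 - - \frac{19}{14} = -47187 + \frac{19}{14} = - \frac{660599}{14}$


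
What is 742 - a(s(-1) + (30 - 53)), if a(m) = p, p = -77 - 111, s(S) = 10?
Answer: 930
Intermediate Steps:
p = -188
a(m) = -188
742 - a(s(-1) + (30 - 53)) = 742 - 1*(-188) = 742 + 188 = 930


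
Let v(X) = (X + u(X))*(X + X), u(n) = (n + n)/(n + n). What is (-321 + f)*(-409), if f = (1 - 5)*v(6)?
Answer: 268713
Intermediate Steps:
u(n) = 1 (u(n) = (2*n)/((2*n)) = (2*n)*(1/(2*n)) = 1)
v(X) = 2*X*(1 + X) (v(X) = (X + 1)*(X + X) = (1 + X)*(2*X) = 2*X*(1 + X))
f = -336 (f = (1 - 5)*(2*6*(1 + 6)) = -8*6*7 = -4*84 = -336)
(-321 + f)*(-409) = (-321 - 336)*(-409) = -657*(-409) = 268713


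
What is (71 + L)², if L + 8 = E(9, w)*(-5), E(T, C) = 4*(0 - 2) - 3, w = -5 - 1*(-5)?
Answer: 13924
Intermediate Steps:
w = 0 (w = -5 + 5 = 0)
E(T, C) = -11 (E(T, C) = 4*(-2) - 3 = -8 - 3 = -11)
L = 47 (L = -8 - 11*(-5) = -8 + 55 = 47)
(71 + L)² = (71 + 47)² = 118² = 13924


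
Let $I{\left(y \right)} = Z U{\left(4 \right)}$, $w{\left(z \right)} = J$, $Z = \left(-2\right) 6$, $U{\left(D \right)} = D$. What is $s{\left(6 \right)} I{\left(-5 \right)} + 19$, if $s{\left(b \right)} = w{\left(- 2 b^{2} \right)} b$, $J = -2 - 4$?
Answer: $1747$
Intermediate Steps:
$J = -6$ ($J = -2 - 4 = -6$)
$Z = -12$
$w{\left(z \right)} = -6$
$I{\left(y \right)} = -48$ ($I{\left(y \right)} = \left(-12\right) 4 = -48$)
$s{\left(b \right)} = - 6 b$
$s{\left(6 \right)} I{\left(-5 \right)} + 19 = \left(-6\right) 6 \left(-48\right) + 19 = \left(-36\right) \left(-48\right) + 19 = 1728 + 19 = 1747$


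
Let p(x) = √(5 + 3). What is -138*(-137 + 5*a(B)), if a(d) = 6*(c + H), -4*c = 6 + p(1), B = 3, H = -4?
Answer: 41676 + 2070*√2 ≈ 44603.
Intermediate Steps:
p(x) = 2*√2 (p(x) = √8 = 2*√2)
c = -3/2 - √2/2 (c = -(6 + 2*√2)/4 = -3/2 - √2/2 ≈ -2.2071)
a(d) = -33 - 3*√2 (a(d) = 6*((-3/2 - √2/2) - 4) = 6*(-11/2 - √2/2) = -33 - 3*√2)
-138*(-137 + 5*a(B)) = -138*(-137 + 5*(-33 - 3*√2)) = -138*(-137 + (-165 - 15*√2)) = -138*(-302 - 15*√2) = 41676 + 2070*√2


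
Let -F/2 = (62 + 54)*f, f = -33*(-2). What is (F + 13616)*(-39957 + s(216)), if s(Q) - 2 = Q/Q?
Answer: 67761984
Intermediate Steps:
f = 66
F = -15312 (F = -2*(62 + 54)*66 = -232*66 = -2*7656 = -15312)
s(Q) = 3 (s(Q) = 2 + Q/Q = 2 + 1 = 3)
(F + 13616)*(-39957 + s(216)) = (-15312 + 13616)*(-39957 + 3) = -1696*(-39954) = 67761984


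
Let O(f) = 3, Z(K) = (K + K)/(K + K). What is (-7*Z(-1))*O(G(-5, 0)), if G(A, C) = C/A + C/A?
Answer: -21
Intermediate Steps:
Z(K) = 1 (Z(K) = (2*K)/((2*K)) = (2*K)*(1/(2*K)) = 1)
G(A, C) = 2*C/A
(-7*Z(-1))*O(G(-5, 0)) = -7*1*3 = -7*3 = -21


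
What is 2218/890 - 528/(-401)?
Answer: 679669/178445 ≈ 3.8088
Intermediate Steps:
2218/890 - 528/(-401) = 2218*(1/890) - 528*(-1/401) = 1109/445 + 528/401 = 679669/178445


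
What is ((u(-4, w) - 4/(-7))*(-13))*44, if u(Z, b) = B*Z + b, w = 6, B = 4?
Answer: 37752/7 ≈ 5393.1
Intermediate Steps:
u(Z, b) = b + 4*Z (u(Z, b) = 4*Z + b = b + 4*Z)
((u(-4, w) - 4/(-7))*(-13))*44 = (((6 + 4*(-4)) - 4/(-7))*(-13))*44 = (((6 - 16) - 4*(-1/7))*(-13))*44 = ((-10 + 4/7)*(-13))*44 = -66/7*(-13)*44 = (858/7)*44 = 37752/7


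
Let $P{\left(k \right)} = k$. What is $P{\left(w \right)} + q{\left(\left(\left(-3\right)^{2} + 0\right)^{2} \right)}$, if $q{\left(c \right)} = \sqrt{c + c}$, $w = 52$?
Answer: $52 + 9 \sqrt{2} \approx 64.728$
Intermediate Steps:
$q{\left(c \right)} = \sqrt{2} \sqrt{c}$ ($q{\left(c \right)} = \sqrt{2 c} = \sqrt{2} \sqrt{c}$)
$P{\left(w \right)} + q{\left(\left(\left(-3\right)^{2} + 0\right)^{2} \right)} = 52 + \sqrt{2} \sqrt{\left(\left(-3\right)^{2} + 0\right)^{2}} = 52 + \sqrt{2} \sqrt{\left(9 + 0\right)^{2}} = 52 + \sqrt{2} \sqrt{9^{2}} = 52 + \sqrt{2} \sqrt{81} = 52 + \sqrt{2} \cdot 9 = 52 + 9 \sqrt{2}$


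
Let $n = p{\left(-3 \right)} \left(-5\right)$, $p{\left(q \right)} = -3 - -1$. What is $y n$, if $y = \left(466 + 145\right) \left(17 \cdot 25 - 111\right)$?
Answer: $1918540$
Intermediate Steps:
$p{\left(q \right)} = -2$ ($p{\left(q \right)} = -3 + 1 = -2$)
$n = 10$ ($n = \left(-2\right) \left(-5\right) = 10$)
$y = 191854$ ($y = 611 \left(425 - 111\right) = 611 \cdot 314 = 191854$)
$y n = 191854 \cdot 10 = 1918540$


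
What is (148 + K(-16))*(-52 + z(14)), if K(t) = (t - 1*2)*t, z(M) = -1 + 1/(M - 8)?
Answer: -69106/3 ≈ -23035.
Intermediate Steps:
z(M) = -1 + 1/(-8 + M)
K(t) = t*(-2 + t) (K(t) = (t - 2)*t = (-2 + t)*t = t*(-2 + t))
(148 + K(-16))*(-52 + z(14)) = (148 - 16*(-2 - 16))*(-52 + (9 - 1*14)/(-8 + 14)) = (148 - 16*(-18))*(-52 + (9 - 14)/6) = (148 + 288)*(-52 + (⅙)*(-5)) = 436*(-52 - ⅚) = 436*(-317/6) = -69106/3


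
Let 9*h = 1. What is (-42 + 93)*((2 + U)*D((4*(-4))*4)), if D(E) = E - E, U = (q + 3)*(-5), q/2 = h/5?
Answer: 0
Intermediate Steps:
h = ⅑ (h = (⅑)*1 = ⅑ ≈ 0.11111)
q = 2/45 (q = 2*((⅑)/5) = 2*((⅑)*(⅕)) = 2*(1/45) = 2/45 ≈ 0.044444)
U = -137/9 (U = (2/45 + 3)*(-5) = (137/45)*(-5) = -137/9 ≈ -15.222)
D(E) = 0
(-42 + 93)*((2 + U)*D((4*(-4))*4)) = (-42 + 93)*((2 - 137/9)*0) = 51*(-119/9*0) = 51*0 = 0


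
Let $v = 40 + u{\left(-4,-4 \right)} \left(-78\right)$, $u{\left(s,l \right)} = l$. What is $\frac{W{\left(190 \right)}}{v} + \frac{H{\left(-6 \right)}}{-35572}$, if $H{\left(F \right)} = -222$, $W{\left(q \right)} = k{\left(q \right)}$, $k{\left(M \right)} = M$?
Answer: $\frac{854603}{1565168} \approx 0.54601$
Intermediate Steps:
$W{\left(q \right)} = q$
$v = 352$ ($v = 40 - -312 = 40 + 312 = 352$)
$\frac{W{\left(190 \right)}}{v} + \frac{H{\left(-6 \right)}}{-35572} = \frac{190}{352} - \frac{222}{-35572} = 190 \cdot \frac{1}{352} - - \frac{111}{17786} = \frac{95}{176} + \frac{111}{17786} = \frac{854603}{1565168}$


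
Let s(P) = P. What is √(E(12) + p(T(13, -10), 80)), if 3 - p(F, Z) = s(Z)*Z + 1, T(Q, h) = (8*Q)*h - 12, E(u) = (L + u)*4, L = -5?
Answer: 7*I*√130 ≈ 79.812*I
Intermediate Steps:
E(u) = -20 + 4*u (E(u) = (-5 + u)*4 = -20 + 4*u)
T(Q, h) = -12 + 8*Q*h (T(Q, h) = 8*Q*h - 12 = -12 + 8*Q*h)
p(F, Z) = 2 - Z² (p(F, Z) = 3 - (Z*Z + 1) = 3 - (Z² + 1) = 3 - (1 + Z²) = 3 + (-1 - Z²) = 2 - Z²)
√(E(12) + p(T(13, -10), 80)) = √((-20 + 4*12) + (2 - 1*80²)) = √((-20 + 48) + (2 - 1*6400)) = √(28 + (2 - 6400)) = √(28 - 6398) = √(-6370) = 7*I*√130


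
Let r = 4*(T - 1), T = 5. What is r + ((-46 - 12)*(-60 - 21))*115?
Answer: 540286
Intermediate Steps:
r = 16 (r = 4*(5 - 1) = 4*4 = 16)
r + ((-46 - 12)*(-60 - 21))*115 = 16 + ((-46 - 12)*(-60 - 21))*115 = 16 - 58*(-81)*115 = 16 + 4698*115 = 16 + 540270 = 540286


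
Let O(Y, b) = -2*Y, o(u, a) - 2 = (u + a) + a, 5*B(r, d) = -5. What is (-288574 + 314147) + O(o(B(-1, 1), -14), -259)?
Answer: 25627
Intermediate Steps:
B(r, d) = -1 (B(r, d) = (⅕)*(-5) = -1)
o(u, a) = 2 + u + 2*a (o(u, a) = 2 + ((u + a) + a) = 2 + ((a + u) + a) = 2 + (u + 2*a) = 2 + u + 2*a)
(-288574 + 314147) + O(o(B(-1, 1), -14), -259) = (-288574 + 314147) - 2*(2 - 1 + 2*(-14)) = 25573 - 2*(2 - 1 - 28) = 25573 - 2*(-27) = 25573 + 54 = 25627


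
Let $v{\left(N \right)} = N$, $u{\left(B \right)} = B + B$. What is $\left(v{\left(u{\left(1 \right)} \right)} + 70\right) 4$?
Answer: $288$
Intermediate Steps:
$u{\left(B \right)} = 2 B$
$\left(v{\left(u{\left(1 \right)} \right)} + 70\right) 4 = \left(2 \cdot 1 + 70\right) 4 = \left(2 + 70\right) 4 = 72 \cdot 4 = 288$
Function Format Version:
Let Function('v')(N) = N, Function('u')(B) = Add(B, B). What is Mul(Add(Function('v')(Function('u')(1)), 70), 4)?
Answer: 288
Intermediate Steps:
Function('u')(B) = Mul(2, B)
Mul(Add(Function('v')(Function('u')(1)), 70), 4) = Mul(Add(Mul(2, 1), 70), 4) = Mul(Add(2, 70), 4) = Mul(72, 4) = 288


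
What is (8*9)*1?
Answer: 72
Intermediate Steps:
(8*9)*1 = 72*1 = 72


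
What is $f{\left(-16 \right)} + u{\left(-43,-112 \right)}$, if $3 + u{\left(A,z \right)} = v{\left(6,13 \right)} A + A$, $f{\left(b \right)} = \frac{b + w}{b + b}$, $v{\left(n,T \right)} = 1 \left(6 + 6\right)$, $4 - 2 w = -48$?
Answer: $- \frac{8997}{16} \approx -562.31$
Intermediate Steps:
$w = 26$ ($w = 2 - -24 = 2 + 24 = 26$)
$v{\left(n,T \right)} = 12$ ($v{\left(n,T \right)} = 1 \cdot 12 = 12$)
$f{\left(b \right)} = \frac{26 + b}{2 b}$ ($f{\left(b \right)} = \frac{b + 26}{b + b} = \frac{26 + b}{2 b}$)
$u{\left(A,z \right)} = -3 + 13 A$ ($u{\left(A,z \right)} = -3 + \left(12 A + A\right) = -3 + 13 A$)
$f{\left(-16 \right)} + u{\left(-43,-112 \right)} = \frac{26 - 16}{2 \left(-16\right)} + \left(-3 + 13 \left(-43\right)\right) = \frac{1}{2} \left(- \frac{1}{16}\right) 10 - 562 = - \frac{5}{16} - 562 = - \frac{8997}{16}$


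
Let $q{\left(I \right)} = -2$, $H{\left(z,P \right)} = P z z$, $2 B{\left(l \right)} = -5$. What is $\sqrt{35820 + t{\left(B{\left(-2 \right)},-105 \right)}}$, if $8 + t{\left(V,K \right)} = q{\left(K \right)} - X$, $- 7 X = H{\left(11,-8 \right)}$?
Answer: $\frac{\sqrt{1747914}}{7} \approx 188.87$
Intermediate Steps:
$B{\left(l \right)} = - \frac{5}{2}$ ($B{\left(l \right)} = \frac{1}{2} \left(-5\right) = - \frac{5}{2}$)
$H{\left(z,P \right)} = P z^{2}$
$X = \frac{968}{7}$ ($X = - \frac{\left(-8\right) 11^{2}}{7} = - \frac{\left(-8\right) 121}{7} = \left(- \frac{1}{7}\right) \left(-968\right) = \frac{968}{7} \approx 138.29$)
$t{\left(V,K \right)} = - \frac{1038}{7}$ ($t{\left(V,K \right)} = -8 - \frac{982}{7} = - \frac{1038}{7}$)
$\sqrt{35820 + t{\left(B{\left(-2 \right)},-105 \right)}} = \sqrt{35820 - \frac{1038}{7}} = \sqrt{\frac{249702}{7}} = \frac{\sqrt{1747914}}{7}$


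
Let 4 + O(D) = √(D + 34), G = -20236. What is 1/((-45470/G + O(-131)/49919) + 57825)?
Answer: 14752092273044697016206/853072882245196094500520077 - 5110403912156*I*√97/853072882245196094500520077 ≈ 1.7293e-5 - 5.9e-14*I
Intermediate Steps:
O(D) = -4 + √(34 + D) (O(D) = -4 + √(D + 34) = -4 + √(34 + D))
1/((-45470/G + O(-131)/49919) + 57825) = 1/((-45470/(-20236) + (-4 + √(34 - 131))/49919) + 57825) = 1/((-45470*(-1/20236) + (-4 + √(-97))*(1/49919)) + 57825) = 1/((22735/10118 + (-4 + I*√97)*(1/49919)) + 57825) = 1/((22735/10118 + (-4/49919 + I*√97/49919)) + 57825) = 1/((1134867993/505080442 + I*√97/49919) + 57825) = 1/(29207411426643/505080442 + I*√97/49919)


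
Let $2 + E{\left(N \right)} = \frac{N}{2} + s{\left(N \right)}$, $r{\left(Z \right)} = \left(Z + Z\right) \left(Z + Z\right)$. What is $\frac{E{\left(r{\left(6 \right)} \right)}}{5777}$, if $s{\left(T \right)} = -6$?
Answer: $\frac{64}{5777} \approx 0.011078$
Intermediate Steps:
$r{\left(Z \right)} = 4 Z^{2}$ ($r{\left(Z \right)} = 2 Z 2 Z = 4 Z^{2}$)
$E{\left(N \right)} = -8 + \frac{N}{2}$ ($E{\left(N \right)} = -2 + \left(\frac{N}{2} - 6\right) = -2 + \left(-6 + \frac{N}{2}\right) = -8 + \frac{N}{2}$)
$\frac{E{\left(r{\left(6 \right)} \right)}}{5777} = \frac{-8 + \frac{4 \cdot 6^{2}}{2}}{5777} = \left(-8 + \frac{4 \cdot 36}{2}\right) \frac{1}{5777} = \left(-8 + \frac{1}{2} \cdot 144\right) \frac{1}{5777} = \left(-8 + 72\right) \frac{1}{5777} = 64 \cdot \frac{1}{5777} = \frac{64}{5777}$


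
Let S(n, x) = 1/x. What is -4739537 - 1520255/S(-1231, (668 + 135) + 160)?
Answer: -1468745102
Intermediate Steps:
-4739537 - 1520255/S(-1231, (668 + 135) + 160) = -4739537 - 1520255/(1/((668 + 135) + 160)) = -4739537 - 1520255/(1/(803 + 160)) = -4739537 - 1520255/(1/963) = -4739537 - 1520255/1/963 = -4739537 - 1520255*963 = -4739537 - 1464005565 = -1468745102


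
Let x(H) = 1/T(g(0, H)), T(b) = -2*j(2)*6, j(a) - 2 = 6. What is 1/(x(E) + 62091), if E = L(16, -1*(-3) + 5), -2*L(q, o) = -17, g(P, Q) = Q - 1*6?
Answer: 96/5960735 ≈ 1.6105e-5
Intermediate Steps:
g(P, Q) = -6 + Q (g(P, Q) = Q - 6 = -6 + Q)
j(a) = 8 (j(a) = 2 + 6 = 8)
L(q, o) = 17/2 (L(q, o) = -½*(-17) = 17/2)
E = 17/2 ≈ 8.5000
T(b) = -96 (T(b) = -2*8*6 = -16*6 = -96)
x(H) = -1/96 (x(H) = 1/(-96) = -1/96)
1/(x(E) + 62091) = 1/(-1/96 + 62091) = 1/(5960735/96) = 96/5960735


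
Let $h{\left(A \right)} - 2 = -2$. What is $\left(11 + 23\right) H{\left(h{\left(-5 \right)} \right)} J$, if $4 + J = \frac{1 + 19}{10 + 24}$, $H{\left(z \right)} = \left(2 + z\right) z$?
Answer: $0$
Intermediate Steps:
$h{\left(A \right)} = 0$ ($h{\left(A \right)} = 2 - 2 = 0$)
$H{\left(z \right)} = z \left(2 + z\right)$
$J = - \frac{58}{17}$ ($J = -4 + \frac{1 + 19}{10 + 24} = -4 + \frac{20}{34} = -4 + 20 \cdot \frac{1}{34} = -4 + \frac{10}{17} = - \frac{58}{17} \approx -3.4118$)
$\left(11 + 23\right) H{\left(h{\left(-5 \right)} \right)} J = \left(11 + 23\right) 0 \left(2 + 0\right) \left(- \frac{58}{17}\right) = 34 \cdot 0 \cdot 2 \left(- \frac{58}{17}\right) = 34 \cdot 0 \left(- \frac{58}{17}\right) = 0 \left(- \frac{58}{17}\right) = 0$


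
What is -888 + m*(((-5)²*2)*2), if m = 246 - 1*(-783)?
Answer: 102012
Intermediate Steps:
m = 1029 (m = 246 + 783 = 1029)
-888 + m*(((-5)²*2)*2) = -888 + 1029*(((-5)²*2)*2) = -888 + 1029*((25*2)*2) = -888 + 1029*(50*2) = -888 + 1029*100 = -888 + 102900 = 102012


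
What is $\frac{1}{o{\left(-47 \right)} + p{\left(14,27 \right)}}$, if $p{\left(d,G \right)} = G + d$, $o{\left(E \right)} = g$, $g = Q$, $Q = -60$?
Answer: $- \frac{1}{19} \approx -0.052632$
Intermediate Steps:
$g = -60$
$o{\left(E \right)} = -60$
$\frac{1}{o{\left(-47 \right)} + p{\left(14,27 \right)}} = \frac{1}{-60 + \left(27 + 14\right)} = \frac{1}{-60 + 41} = \frac{1}{-19} = - \frac{1}{19}$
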